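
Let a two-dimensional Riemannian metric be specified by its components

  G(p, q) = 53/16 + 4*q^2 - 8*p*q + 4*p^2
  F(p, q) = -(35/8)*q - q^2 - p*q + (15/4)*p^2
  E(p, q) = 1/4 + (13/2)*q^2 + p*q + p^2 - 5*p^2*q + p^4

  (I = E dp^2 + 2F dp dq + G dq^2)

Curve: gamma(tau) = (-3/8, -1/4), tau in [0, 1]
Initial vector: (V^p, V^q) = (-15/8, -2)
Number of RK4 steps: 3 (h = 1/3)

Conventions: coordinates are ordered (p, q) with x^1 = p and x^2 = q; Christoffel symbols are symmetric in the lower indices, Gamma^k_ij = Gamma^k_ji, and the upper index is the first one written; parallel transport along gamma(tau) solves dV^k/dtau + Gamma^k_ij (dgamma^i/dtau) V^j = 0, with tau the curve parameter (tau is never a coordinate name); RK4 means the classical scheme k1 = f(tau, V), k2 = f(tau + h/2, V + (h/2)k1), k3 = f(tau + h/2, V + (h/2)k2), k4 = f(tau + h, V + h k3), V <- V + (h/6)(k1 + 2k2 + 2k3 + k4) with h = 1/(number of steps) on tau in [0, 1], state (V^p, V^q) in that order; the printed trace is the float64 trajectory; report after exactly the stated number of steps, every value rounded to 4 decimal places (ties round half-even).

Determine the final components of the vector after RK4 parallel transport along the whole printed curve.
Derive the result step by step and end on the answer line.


gamma'(tau) = (0, 0); f(tau, V)^k = -Gamma^k_ij(gamma(tau)) gamma'^i(tau) V^j; h = 1/3; intermediate values shown to 6 dp
curve data and Christoffel symbols at the stage parameters:
  tau = 0.000000: gamma = (-0.375000, -0.250000), gamma' = (0.000000, 0.000000); Gamma_ppp = -2.001084, Gamma_ppq = -4.322944, Gamma_pqq = -7.142590, Gamma_qpp = 0.750471, Gamma_qpq = 1.728130, Gamma_qqq = 3.248231
  tau = 0.166667: gamma = (-0.375000, -0.250000), gamma' = (0.000000, 0.000000); Gamma_ppp = -2.001084, Gamma_ppq = -4.322944, Gamma_pqq = -7.142590, Gamma_qpp = 0.750471, Gamma_qpq = 1.728130, Gamma_qqq = 3.248231
  tau = 0.333333: gamma = (-0.375000, -0.250000), gamma' = (0.000000, 0.000000); Gamma_ppp = -2.001084, Gamma_ppq = -4.322944, Gamma_pqq = -7.142590, Gamma_qpp = 0.750471, Gamma_qpq = 1.728130, Gamma_qqq = 3.248231
  tau = 0.500000: gamma = (-0.375000, -0.250000), gamma' = (0.000000, 0.000000); Gamma_ppp = -2.001084, Gamma_ppq = -4.322944, Gamma_pqq = -7.142590, Gamma_qpp = 0.750471, Gamma_qpq = 1.728130, Gamma_qqq = 3.248231
  tau = 0.666667: gamma = (-0.375000, -0.250000), gamma' = (0.000000, 0.000000); Gamma_ppp = -2.001084, Gamma_ppq = -4.322944, Gamma_pqq = -7.142590, Gamma_qpp = 0.750471, Gamma_qpq = 1.728130, Gamma_qqq = 3.248231
  tau = 0.833333: gamma = (-0.375000, -0.250000), gamma' = (0.000000, 0.000000); Gamma_ppp = -2.001084, Gamma_ppq = -4.322944, Gamma_pqq = -7.142590, Gamma_qpp = 0.750471, Gamma_qpq = 1.728130, Gamma_qqq = 3.248231
  tau = 1.000000: gamma = (-0.375000, -0.250000), gamma' = (0.000000, 0.000000); Gamma_ppp = -2.001084, Gamma_ppq = -4.322944, Gamma_pqq = -7.142590, Gamma_qpp = 0.750471, Gamma_qpq = 1.728130, Gamma_qqq = 3.248231
step 0: V^p = -1.8750, V^q = -2.0000
step 1: k1 = (0.000000, 0.000000), k2 = (0.000000, 0.000000), k3 = (0.000000, 0.000000), k4 = (0.000000, 0.000000); V <- V + (h/6)(k1 + 2k2 + 2k3 + k4): V^p = -1.8750, V^q = -2.0000
step 2: k1 = (0.000000, 0.000000), k2 = (0.000000, 0.000000), k3 = (0.000000, 0.000000), k4 = (0.000000, 0.000000); V <- V + (h/6)(k1 + 2k2 + 2k3 + k4): V^p = -1.8750, V^q = -2.0000
step 3: k1 = (0.000000, 0.000000), k2 = (0.000000, 0.000000), k3 = (0.000000, 0.000000), k4 = (0.000000, 0.000000); V <- V + (h/6)(k1 + 2k2 + 2k3 + k4): V^p = -1.8750, V^q = -2.0000

Answer: V^p = -1.8750, V^q = -2.0000


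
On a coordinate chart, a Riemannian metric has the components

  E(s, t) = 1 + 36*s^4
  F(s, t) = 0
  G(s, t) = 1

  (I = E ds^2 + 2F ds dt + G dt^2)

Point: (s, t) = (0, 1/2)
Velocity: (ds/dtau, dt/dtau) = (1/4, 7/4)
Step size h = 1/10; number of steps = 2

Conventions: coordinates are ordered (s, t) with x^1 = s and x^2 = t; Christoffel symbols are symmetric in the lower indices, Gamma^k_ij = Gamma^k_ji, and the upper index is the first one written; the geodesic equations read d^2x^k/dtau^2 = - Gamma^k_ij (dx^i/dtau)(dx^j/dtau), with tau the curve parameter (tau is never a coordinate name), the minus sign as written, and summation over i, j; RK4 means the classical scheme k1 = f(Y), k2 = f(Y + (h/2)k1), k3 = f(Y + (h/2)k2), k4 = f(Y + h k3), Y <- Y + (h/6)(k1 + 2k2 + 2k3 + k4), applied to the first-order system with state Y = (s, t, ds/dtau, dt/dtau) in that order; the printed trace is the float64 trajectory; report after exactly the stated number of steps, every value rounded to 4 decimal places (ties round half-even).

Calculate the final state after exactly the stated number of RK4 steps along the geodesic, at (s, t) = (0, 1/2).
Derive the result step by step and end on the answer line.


f(Y) = (ds/dtau, dt/dtau, -Gamma^s_ij Y'^i Y'^j, -Gamma^t_ij Y'^i Y'^j) with the Gammas evaluated at the stage position; h = 0.100000; intermediate values shown to 6 dp
step 0: s = 0.0000, t = 0.5000, ds/dtau = 0.2500, dt/dtau = 1.7500
step 1:
  k1: at (s, t) = (0.000000, 0.500000), (ds/dtau, dt/dtau) = (0.250000, 1.750000); Gamma_sss = 0.000000, Gamma_sst = 0.000000, Gamma_stt = 0.000000, Gamma_tss = 0.000000, Gamma_tst = 0.000000, Gamma_ttt = 0.000000; k1 = (0.250000, 1.750000, 0.000000, 0.000000)
  k2: at (s, t) = (0.012500, 0.587500), (ds/dtau, dt/dtau) = (0.250000, 1.750000); Gamma_sss = 0.000141, Gamma_sst = 0.000000, Gamma_stt = 0.000000, Gamma_tss = 0.000000, Gamma_tst = 0.000000, Gamma_ttt = 0.000000; k2 = (0.250000, 1.750000, -0.000009, 0.000000)
  k3: at (s, t) = (0.012500, 0.587500), (ds/dtau, dt/dtau) = (0.250000, 1.750000); Gamma_sss = 0.000141, Gamma_sst = 0.000000, Gamma_stt = 0.000000, Gamma_tss = 0.000000, Gamma_tst = 0.000000, Gamma_ttt = 0.000000; k3 = (0.250000, 1.750000, -0.000009, 0.000000)
  k4: at (s, t) = (0.025000, 0.675000), (ds/dtau, dt/dtau) = (0.249999, 1.750000); Gamma_sss = 0.001125, Gamma_sst = 0.000000, Gamma_stt = 0.000000, Gamma_tss = 0.000000, Gamma_tst = 0.000000, Gamma_ttt = 0.000000; k4 = (0.249999, 1.750000, -0.000070, 0.000000)
  Y <- Y + (h/6)(k1 + 2k2 + 2k3 + k4): s = 0.0250, t = 0.6750, ds/dtau = 0.2500, dt/dtau = 1.7500
step 2:
  k1: at (s, t) = (0.025000, 0.675000), (ds/dtau, dt/dtau) = (0.249998, 1.750000); Gamma_sss = 0.001125, Gamma_sst = 0.000000, Gamma_stt = 0.000000, Gamma_tss = 0.000000, Gamma_tst = 0.000000, Gamma_ttt = 0.000000; k1 = (0.249998, 1.750000, -0.000070, 0.000000)
  k2: at (s, t) = (0.037500, 0.762500), (ds/dtau, dt/dtau) = (0.249995, 1.750000); Gamma_sss = 0.003797, Gamma_sst = 0.000000, Gamma_stt = 0.000000, Gamma_tss = 0.000000, Gamma_tst = 0.000000, Gamma_ttt = 0.000000; k2 = (0.249995, 1.750000, -0.000237, 0.000000)
  k3: at (s, t) = (0.037500, 0.762500), (ds/dtau, dt/dtau) = (0.249986, 1.750000); Gamma_sss = 0.003797, Gamma_sst = 0.000000, Gamma_stt = 0.000000, Gamma_tss = 0.000000, Gamma_tst = 0.000000, Gamma_ttt = 0.000000; k3 = (0.249986, 1.750000, -0.000237, 0.000000)
  k4: at (s, t) = (0.049999, 0.850000), (ds/dtau, dt/dtau) = (0.249975, 1.750000); Gamma_sss = 0.008997, Gamma_sst = 0.000000, Gamma_stt = 0.000000, Gamma_tss = 0.000000, Gamma_tst = 0.000000, Gamma_ttt = 0.000000; k4 = (0.249975, 1.750000, -0.000562, 0.000000)
  Y <- Y + (h/6)(k1 + 2k2 + 2k3 + k4): s = 0.0500, t = 0.8500, ds/dtau = 0.2500, dt/dtau = 1.7500

Answer: s = 0.0500, t = 0.8500, ds/dtau = 0.2500, dt/dtau = 1.7500


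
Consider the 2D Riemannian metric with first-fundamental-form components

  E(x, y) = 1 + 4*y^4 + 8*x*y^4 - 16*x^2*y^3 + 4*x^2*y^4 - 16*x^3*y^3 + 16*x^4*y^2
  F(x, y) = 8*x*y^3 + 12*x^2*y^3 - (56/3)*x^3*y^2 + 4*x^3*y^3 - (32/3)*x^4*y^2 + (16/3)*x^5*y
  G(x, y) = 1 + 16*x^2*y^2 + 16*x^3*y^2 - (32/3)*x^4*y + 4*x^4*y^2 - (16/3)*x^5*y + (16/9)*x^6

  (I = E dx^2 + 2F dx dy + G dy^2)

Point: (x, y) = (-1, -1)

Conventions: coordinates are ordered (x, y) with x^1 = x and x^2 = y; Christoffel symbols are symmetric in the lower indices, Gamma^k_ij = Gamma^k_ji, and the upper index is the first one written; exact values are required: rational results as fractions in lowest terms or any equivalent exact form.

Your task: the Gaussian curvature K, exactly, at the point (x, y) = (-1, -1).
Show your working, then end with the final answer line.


E = 17, F = 40/3, G = 109/9, EG - F^2 = 253/9 at the point
E_x = -48, E_y = -32, F_x = -36, F_y = -64/3, G_x = -80/3, G_y = -40/3
E_yy = 32, F_xy = 124/3, G_xx = 176/3
Using the Brioschi determinant formula for K from the metric derivatives:
M1 = [[-E_yy/2 + F_xy - G_xx/2, E_x/2, F_x - E_y/2], [F_y - G_x/2, E, F], [G_y/2, F, G]] = [[-4, -24, -20], [-8, 17, 40/3], [-20/3, 40/3, 109/9]]; det M1 = -3940/9
M2 = [[0, E_y/2, G_x/2], [E_y/2, E, F], [G_x/2, F, G]] = [[0, -16, -40/3], [-16, 17, 40/3], [-40/3, 40/3, 109/9]]; det M2 = -3904/9
det M1 - det M2 = -4; K = -4 / (253/9)^2 = -324/64009

Answer: K = -324/64009


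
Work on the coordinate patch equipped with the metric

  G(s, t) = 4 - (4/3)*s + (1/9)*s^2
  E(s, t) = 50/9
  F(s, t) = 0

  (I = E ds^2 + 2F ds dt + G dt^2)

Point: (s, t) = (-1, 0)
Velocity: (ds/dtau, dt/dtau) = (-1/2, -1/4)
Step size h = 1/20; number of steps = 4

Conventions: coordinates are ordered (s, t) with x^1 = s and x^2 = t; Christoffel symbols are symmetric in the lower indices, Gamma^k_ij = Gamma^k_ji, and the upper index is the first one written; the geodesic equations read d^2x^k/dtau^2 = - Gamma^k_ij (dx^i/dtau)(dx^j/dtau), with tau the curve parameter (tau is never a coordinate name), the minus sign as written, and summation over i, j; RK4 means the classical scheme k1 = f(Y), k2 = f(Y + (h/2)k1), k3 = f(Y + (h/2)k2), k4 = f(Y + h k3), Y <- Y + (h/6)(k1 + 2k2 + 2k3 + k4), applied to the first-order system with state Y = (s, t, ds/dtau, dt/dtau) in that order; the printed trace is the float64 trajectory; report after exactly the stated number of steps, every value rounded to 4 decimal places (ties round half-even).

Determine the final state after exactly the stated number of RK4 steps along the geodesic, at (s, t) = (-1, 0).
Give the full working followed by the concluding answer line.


f(Y) = (ds/dtau, dt/dtau, -Gamma^s_ij Y'^i Y'^j, -Gamma^t_ij Y'^i Y'^j) with the Gammas evaluated at the stage position; h = 0.050000; intermediate values shown to 6 dp
step 0: s = -1.0000, t = 0.0000, ds/dtau = -0.5000, dt/dtau = -0.2500
step 1:
  k1: at (s, t) = (-1.000000, 0.000000), (ds/dtau, dt/dtau) = (-0.500000, -0.250000); Gamma_sss = 0.000000, Gamma_sst = 0.000000, Gamma_stt = 0.140000, Gamma_tss = 0.000000, Gamma_tst = -0.142857, Gamma_ttt = 0.000000; k1 = (-0.500000, -0.250000, -0.008750, 0.035714)
  k2: at (s, t) = (-1.012500, -0.006250), (ds/dtau, dt/dtau) = (-0.500219, -0.249107); Gamma_sss = 0.000000, Gamma_sst = 0.000000, Gamma_stt = 0.140250, Gamma_tss = 0.000000, Gamma_tst = -0.142602, Gamma_ttt = 0.000000; k2 = (-0.500219, -0.249107, -0.008703, 0.035539)
  k3: at (s, t) = (-1.012505, -0.006228), (ds/dtau, dt/dtau) = (-0.500218, -0.249112); Gamma_sss = 0.000000, Gamma_sst = 0.000000, Gamma_stt = 0.140250, Gamma_tss = 0.000000, Gamma_tst = -0.142602, Gamma_ttt = 0.000000; k3 = (-0.500218, -0.249112, -0.008703, 0.035539)
  k4: at (s, t) = (-1.025011, -0.012456), (ds/dtau, dt/dtau) = (-0.500435, -0.248223); Gamma_sss = 0.000000, Gamma_sst = 0.000000, Gamma_stt = 0.140500, Gamma_tss = 0.000000, Gamma_tst = -0.142349, Gamma_ttt = 0.000000; k4 = (-0.500435, -0.248223, -0.008657, 0.035365)
  Y <- Y + (h/6)(k1 + 2k2 + 2k3 + k4): s = -1.0250, t = -0.0125, ds/dtau = -0.5004, dt/dtau = -0.2482
step 2:
  k1: at (s, t) = (-1.025011, -0.012456), (ds/dtau, dt/dtau) = (-0.500435, -0.248223); Gamma_sss = 0.000000, Gamma_sst = 0.000000, Gamma_stt = 0.140500, Gamma_tss = 0.000000, Gamma_tst = -0.142349, Gamma_ttt = 0.000000; k1 = (-0.500435, -0.248223, -0.008657, 0.035365)
  k2: at (s, t) = (-1.037522, -0.018661), (ds/dtau, dt/dtau) = (-0.500652, -0.247339); Gamma_sss = 0.000000, Gamma_sst = 0.000000, Gamma_stt = 0.140750, Gamma_tss = 0.000000, Gamma_tst = -0.142095, Gamma_ttt = 0.000000; k2 = (-0.500652, -0.247339, -0.008611, 0.035192)
  k3: at (s, t) = (-1.037527, -0.018639), (ds/dtau, dt/dtau) = (-0.500650, -0.247343); Gamma_sss = 0.000000, Gamma_sst = 0.000000, Gamma_stt = 0.140751, Gamma_tss = 0.000000, Gamma_tst = -0.142095, Gamma_ttt = 0.000000; k3 = (-0.500650, -0.247343, -0.008611, 0.035192)
  k4: at (s, t) = (-1.050043, -0.024823), (ds/dtau, dt/dtau) = (-0.500866, -0.246463); Gamma_sss = 0.000000, Gamma_sst = 0.000000, Gamma_stt = 0.141001, Gamma_tss = 0.000000, Gamma_tst = -0.141843, Gamma_ttt = 0.000000; k4 = (-0.500866, -0.246463, -0.008565, 0.035020)
  Y <- Y + (h/6)(k1 + 2k2 + 2k3 + k4): s = -1.0500, t = -0.0248, ds/dtau = -0.5009, dt/dtau = -0.2465
step 3:
  k1: at (s, t) = (-1.050043, -0.024823), (ds/dtau, dt/dtau) = (-0.500866, -0.246463); Gamma_sss = 0.000000, Gamma_sst = 0.000000, Gamma_stt = 0.141001, Gamma_tss = 0.000000, Gamma_tst = -0.141843, Gamma_ttt = 0.000000; k1 = (-0.500866, -0.246463, -0.008565, 0.035020)
  k2: at (s, t) = (-1.062565, -0.030984), (ds/dtau, dt/dtau) = (-0.501080, -0.245588); Gamma_sss = 0.000000, Gamma_sst = 0.000000, Gamma_stt = 0.141251, Gamma_tss = 0.000000, Gamma_tst = -0.141592, Gamma_ttt = 0.000000; k2 = (-0.501080, -0.245588, -0.008519, 0.034848)
  k3: at (s, t) = (-1.062570, -0.030962), (ds/dtau, dt/dtau) = (-0.501079, -0.245592); Gamma_sss = 0.000000, Gamma_sst = 0.000000, Gamma_stt = 0.141251, Gamma_tss = 0.000000, Gamma_tst = -0.141592, Gamma_ttt = 0.000000; k3 = (-0.501079, -0.245592, -0.008520, 0.034849)
  k4: at (s, t) = (-1.075097, -0.037102), (ds/dtau, dt/dtau) = (-0.501292, -0.244721); Gamma_sss = 0.000000, Gamma_sst = 0.000000, Gamma_stt = 0.141502, Gamma_tss = 0.000000, Gamma_tst = -0.141341, Gamma_ttt = 0.000000; k4 = (-0.501292, -0.244721, -0.008474, 0.034678)
  Y <- Y + (h/6)(k1 + 2k2 + 2k3 + k4): s = -1.0751, t = -0.0371, ds/dtau = -0.5013, dt/dtau = -0.2447
step 4:
  k1: at (s, t) = (-1.075097, -0.037102), (ds/dtau, dt/dtau) = (-0.501292, -0.244721); Gamma_sss = 0.000000, Gamma_sst = 0.000000, Gamma_stt = 0.141502, Gamma_tss = 0.000000, Gamma_tst = -0.141341, Gamma_ttt = 0.000000; k1 = (-0.501292, -0.244721, -0.008474, 0.034678)
  k2: at (s, t) = (-1.087630, -0.043220), (ds/dtau, dt/dtau) = (-0.501504, -0.243854); Gamma_sss = 0.000000, Gamma_sst = 0.000000, Gamma_stt = 0.141753, Gamma_tss = 0.000000, Gamma_tst = -0.141091, Gamma_ttt = 0.000000; k2 = (-0.501504, -0.243854, -0.008429, 0.034509)
  k3: at (s, t) = (-1.087635, -0.043198), (ds/dtau, dt/dtau) = (-0.501502, -0.243858); Gamma_sss = 0.000000, Gamma_sst = 0.000000, Gamma_stt = 0.141753, Gamma_tss = 0.000000, Gamma_tst = -0.141091, Gamma_ttt = 0.000000; k3 = (-0.501502, -0.243858, -0.008430, 0.034510)
  k4: at (s, t) = (-1.100173, -0.049295), (ds/dtau, dt/dtau) = (-0.501713, -0.242996); Gamma_sss = 0.000000, Gamma_sst = 0.000000, Gamma_stt = 0.142003, Gamma_tss = 0.000000, Gamma_tst = -0.140842, Gamma_ttt = 0.000000; k4 = (-0.501713, -0.242996, -0.008385, 0.034341)
  Y <- Y + (h/6)(k1 + 2k2 + 2k3 + k4): s = -1.1002, t = -0.0493, ds/dtau = -0.5017, dt/dtau = -0.2430

Answer: s = -1.1002, t = -0.0493, ds/dtau = -0.5017, dt/dtau = -0.2430


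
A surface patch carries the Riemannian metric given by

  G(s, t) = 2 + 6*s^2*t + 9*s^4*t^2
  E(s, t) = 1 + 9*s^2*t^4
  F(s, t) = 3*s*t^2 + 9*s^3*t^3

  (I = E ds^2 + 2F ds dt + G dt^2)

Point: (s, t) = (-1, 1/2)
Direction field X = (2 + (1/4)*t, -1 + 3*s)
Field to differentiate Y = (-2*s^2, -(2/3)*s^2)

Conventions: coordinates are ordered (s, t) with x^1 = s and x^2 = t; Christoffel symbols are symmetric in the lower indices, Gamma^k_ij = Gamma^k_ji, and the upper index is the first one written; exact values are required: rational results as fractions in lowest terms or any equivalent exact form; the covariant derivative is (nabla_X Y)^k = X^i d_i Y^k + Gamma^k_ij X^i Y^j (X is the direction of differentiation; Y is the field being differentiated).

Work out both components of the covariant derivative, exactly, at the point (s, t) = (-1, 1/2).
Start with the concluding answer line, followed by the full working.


Answer: (nabla_X Y)^s = 4967/500, (nabla_X Y)^t = -146/75

E = 25/16, F = -15/8, G = 29/4 at the point
E_s = -9/8, E_t = 9/2, F_s = 33/8, F_t = -39/4, G_s = -15, G_t = 15
EG - F^2 = 125/16;  g^inv = (16/125) * [[29/4, 15/8], [15/8, 25/16]]
first-kind symbols [ij,l] = (1/2)(d_i g_jl + d_j g_il - d_l g_ij): [ss,s] = E_s/2 = -9/16, [ss,t] = F_s - E_t/2 = 15/8, [st,s] = E_t/2 = 9/4, [st,t] = G_s/2 = -15/2, [tt,s] = F_t - G_s/2 = -9/4, [tt,t] = G_t/2 = 15/2
Gamma^s_ij = (G*[ij,s] - F*[ij,t])/(EG - F^2), Gamma^t_ij = (E*[ij,t] - F*[ij,s])/(EG - F^2)
Gamma_sss = -9/125, Gamma_sst = 36/125, Gamma_stt = -36/125, Gamma_tss = 6/25, Gamma_tst = -24/25, Gamma_ttt = 24/25
X = (17/8, -4), Y = (-2, -2/3) at the point


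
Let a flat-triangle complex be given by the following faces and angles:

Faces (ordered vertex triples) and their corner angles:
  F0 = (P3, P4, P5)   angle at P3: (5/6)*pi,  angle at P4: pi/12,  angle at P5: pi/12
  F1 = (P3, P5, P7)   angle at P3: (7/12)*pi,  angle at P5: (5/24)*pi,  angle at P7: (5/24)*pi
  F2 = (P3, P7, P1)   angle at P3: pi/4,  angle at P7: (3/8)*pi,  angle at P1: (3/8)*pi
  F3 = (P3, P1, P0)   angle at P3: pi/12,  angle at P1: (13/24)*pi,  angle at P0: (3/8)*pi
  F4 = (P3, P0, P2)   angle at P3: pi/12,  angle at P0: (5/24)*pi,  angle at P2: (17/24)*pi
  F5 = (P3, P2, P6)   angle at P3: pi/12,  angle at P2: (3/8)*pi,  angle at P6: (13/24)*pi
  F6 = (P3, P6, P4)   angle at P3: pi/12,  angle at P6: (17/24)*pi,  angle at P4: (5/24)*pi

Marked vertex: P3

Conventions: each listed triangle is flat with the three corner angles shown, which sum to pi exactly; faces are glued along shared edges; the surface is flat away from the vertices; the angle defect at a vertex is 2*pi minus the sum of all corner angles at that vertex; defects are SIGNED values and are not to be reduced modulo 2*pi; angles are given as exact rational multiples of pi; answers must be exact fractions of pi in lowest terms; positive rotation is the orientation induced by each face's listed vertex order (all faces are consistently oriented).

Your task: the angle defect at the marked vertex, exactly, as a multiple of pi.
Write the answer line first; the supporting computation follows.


Answer: defect(P3) = 0

Sum of corner angles at P3: 2*pi
defect = 2*pi - 2*pi


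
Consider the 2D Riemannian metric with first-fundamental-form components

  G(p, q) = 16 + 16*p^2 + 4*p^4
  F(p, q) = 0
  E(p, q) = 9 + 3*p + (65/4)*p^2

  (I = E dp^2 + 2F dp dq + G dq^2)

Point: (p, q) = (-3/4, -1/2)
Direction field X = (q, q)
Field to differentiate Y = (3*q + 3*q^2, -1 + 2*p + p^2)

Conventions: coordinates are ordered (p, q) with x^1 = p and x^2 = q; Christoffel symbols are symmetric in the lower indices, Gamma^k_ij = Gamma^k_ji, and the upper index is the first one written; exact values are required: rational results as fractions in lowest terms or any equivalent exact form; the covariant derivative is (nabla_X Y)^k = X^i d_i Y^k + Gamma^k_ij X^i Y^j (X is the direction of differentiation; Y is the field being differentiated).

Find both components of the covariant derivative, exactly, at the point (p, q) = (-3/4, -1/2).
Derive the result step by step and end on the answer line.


E = 1017/64, F = 0, G = 1681/64 at the point
E_p = -171/8, E_q = 0, F_p = 0, F_q = 0, G_p = -123/4, G_q = 0
EG - F^2 = 1709577/4096;  g^inv = (4096/1709577) * [[1681/64, 0], [0, 1017/64]]
first-kind symbols [ij,l] = (1/2)(d_i g_jl + d_j g_il - d_l g_ij): [pp,p] = E_p/2 = -171/16, [pp,q] = F_p - E_q/2 = 0, [pq,p] = E_q/2 = 0, [pq,q] = G_p/2 = -123/8, [qq,p] = F_q - G_p/2 = 123/8, [qq,q] = G_q/2 = 0
Gamma^p_ij = (G*[ij,p] - F*[ij,q])/(EG - F^2), Gamma^q_ij = (E*[ij,q] - F*[ij,p])/(EG - F^2)
Gamma_ppp = -76/113, Gamma_ppq = 0, Gamma_pqq = 328/339, Gamma_qpp = 0, Gamma_qpq = -24/41, Gamma_qqq = 0
X = (-1/2, -1/2), Y = (-3/4, -31/16) at the point

Answer: (nabla_X Y)^p = 929/1356, (nabla_X Y)^q = -85/82


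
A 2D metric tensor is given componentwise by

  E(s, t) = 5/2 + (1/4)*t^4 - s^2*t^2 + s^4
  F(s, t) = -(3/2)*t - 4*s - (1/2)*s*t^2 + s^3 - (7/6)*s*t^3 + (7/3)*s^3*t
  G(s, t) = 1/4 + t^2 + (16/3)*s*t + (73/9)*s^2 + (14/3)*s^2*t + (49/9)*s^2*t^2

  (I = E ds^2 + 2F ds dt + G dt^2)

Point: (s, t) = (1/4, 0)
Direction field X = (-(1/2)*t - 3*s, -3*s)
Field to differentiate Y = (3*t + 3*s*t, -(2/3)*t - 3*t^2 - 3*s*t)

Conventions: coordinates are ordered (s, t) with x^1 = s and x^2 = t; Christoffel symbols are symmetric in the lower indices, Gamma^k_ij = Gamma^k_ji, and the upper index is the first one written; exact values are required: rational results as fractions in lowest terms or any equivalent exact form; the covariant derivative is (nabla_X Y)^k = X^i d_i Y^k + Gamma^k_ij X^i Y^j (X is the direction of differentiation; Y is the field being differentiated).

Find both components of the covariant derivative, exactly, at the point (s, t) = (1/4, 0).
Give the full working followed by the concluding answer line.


E = 641/256, F = -63/64, G = 109/144 at the point
E_s = 1/16, E_t = 0, F_s = -61/16, F_t = -281/192, G_s = 73/18, G_t = 13/8
EG - F^2 = 8537/9216;  g^inv = (9216/8537) * [[109/144, 63/64], [63/64, 641/256]]
first-kind symbols [ij,l] = (1/2)(d_i g_jl + d_j g_il - d_l g_ij): [ss,s] = E_s/2 = 1/32, [ss,t] = F_s - E_t/2 = -61/16, [st,s] = E_t/2 = 0, [st,t] = G_s/2 = 73/36, [tt,s] = F_t - G_s/2 = -2011/576, [tt,t] = G_t/2 = 13/16
Gamma^s_ij = (G*[ij,s] - F*[ij,t])/(EG - F^2), Gamma^t_ij = (E*[ij,t] - F*[ij,s])/(EG - F^2)
Gamma_sss = -34369/8537, Gamma_sst = 18396/8537, Gamma_stt = -152860/76833, Gamma_tss = -350775/34148, Gamma_tst = 46793/8537, Gamma_ttt = -12924/8537
X = (-3/4, -3/4), Y = (0, 0) at the point

Answer: (nabla_X Y)^s = -45/16, (nabla_X Y)^t = 17/16


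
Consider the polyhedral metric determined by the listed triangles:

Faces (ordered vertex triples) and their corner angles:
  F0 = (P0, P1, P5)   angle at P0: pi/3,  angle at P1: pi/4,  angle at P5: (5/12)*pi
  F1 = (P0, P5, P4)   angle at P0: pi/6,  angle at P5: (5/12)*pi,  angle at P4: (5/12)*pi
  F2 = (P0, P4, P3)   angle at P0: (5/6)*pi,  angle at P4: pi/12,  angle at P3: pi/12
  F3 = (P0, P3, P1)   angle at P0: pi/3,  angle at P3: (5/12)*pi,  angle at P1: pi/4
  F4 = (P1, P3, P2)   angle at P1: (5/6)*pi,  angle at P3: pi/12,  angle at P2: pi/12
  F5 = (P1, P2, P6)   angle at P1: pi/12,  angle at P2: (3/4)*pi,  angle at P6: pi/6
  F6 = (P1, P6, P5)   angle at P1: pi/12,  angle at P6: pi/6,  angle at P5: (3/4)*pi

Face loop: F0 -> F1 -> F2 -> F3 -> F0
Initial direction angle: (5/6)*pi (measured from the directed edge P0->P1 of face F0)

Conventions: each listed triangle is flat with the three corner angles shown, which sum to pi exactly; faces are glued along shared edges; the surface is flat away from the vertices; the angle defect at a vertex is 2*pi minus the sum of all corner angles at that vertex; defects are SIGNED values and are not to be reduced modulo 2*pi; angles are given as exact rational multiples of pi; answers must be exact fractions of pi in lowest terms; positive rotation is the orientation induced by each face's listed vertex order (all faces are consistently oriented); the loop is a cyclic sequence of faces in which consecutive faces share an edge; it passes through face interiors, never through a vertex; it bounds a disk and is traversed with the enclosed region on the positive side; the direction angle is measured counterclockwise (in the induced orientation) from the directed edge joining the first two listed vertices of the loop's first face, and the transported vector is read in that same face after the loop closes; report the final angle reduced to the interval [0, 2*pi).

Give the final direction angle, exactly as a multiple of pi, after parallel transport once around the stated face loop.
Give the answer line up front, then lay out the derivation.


Answer: final direction angle = (7/6)*pi

enclosed vertex P0: corner angles sum to (5/3)*pi, defect = 2*pi - (5/3)*pi = pi/3
adding the enclosed defects to the starting angle (mod 2*pi, induced orientation) gives the holonomy
final angle = (5/6)*pi + pi/3 = (7/6)*pi (mod 2*pi)


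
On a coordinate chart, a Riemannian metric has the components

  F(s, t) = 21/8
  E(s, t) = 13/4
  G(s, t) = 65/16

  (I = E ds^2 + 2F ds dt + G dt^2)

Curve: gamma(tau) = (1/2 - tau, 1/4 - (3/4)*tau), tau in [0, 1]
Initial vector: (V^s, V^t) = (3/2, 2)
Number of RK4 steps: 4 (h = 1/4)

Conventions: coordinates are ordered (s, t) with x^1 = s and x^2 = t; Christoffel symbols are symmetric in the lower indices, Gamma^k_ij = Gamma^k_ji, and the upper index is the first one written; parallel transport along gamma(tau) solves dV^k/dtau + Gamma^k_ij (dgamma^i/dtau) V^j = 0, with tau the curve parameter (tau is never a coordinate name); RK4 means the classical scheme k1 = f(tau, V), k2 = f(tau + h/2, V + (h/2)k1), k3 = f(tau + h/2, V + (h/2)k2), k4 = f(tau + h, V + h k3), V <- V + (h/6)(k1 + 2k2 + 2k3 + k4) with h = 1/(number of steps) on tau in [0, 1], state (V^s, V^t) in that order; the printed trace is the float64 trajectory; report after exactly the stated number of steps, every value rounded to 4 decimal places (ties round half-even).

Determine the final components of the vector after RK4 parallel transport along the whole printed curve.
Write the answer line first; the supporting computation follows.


Answer: V^s = 1.5000, V^t = 2.0000

gamma'(tau) = (-1, -3/4); f(tau, V)^k = -Gamma^k_ij(gamma(tau)) gamma'^i(tau) V^j; h = 1/4; intermediate values shown to 6 dp
curve data and Christoffel symbols at the stage parameters:
  tau = 0.000000: gamma = (0.500000, 0.250000), gamma' = (-1.000000, -0.750000); Gamma_sss = 0.000000, Gamma_sst = 0.000000, Gamma_stt = 0.000000, Gamma_tss = 0.000000, Gamma_tst = 0.000000, Gamma_ttt = 0.000000
  tau = 0.125000: gamma = (0.375000, 0.156250), gamma' = (-1.000000, -0.750000); Gamma_sss = 0.000000, Gamma_sst = 0.000000, Gamma_stt = 0.000000, Gamma_tss = 0.000000, Gamma_tst = 0.000000, Gamma_ttt = 0.000000
  tau = 0.250000: gamma = (0.250000, 0.062500), gamma' = (-1.000000, -0.750000); Gamma_sss = 0.000000, Gamma_sst = 0.000000, Gamma_stt = 0.000000, Gamma_tss = 0.000000, Gamma_tst = 0.000000, Gamma_ttt = 0.000000
  tau = 0.375000: gamma = (0.125000, -0.031250), gamma' = (-1.000000, -0.750000); Gamma_sss = 0.000000, Gamma_sst = 0.000000, Gamma_stt = 0.000000, Gamma_tss = 0.000000, Gamma_tst = 0.000000, Gamma_ttt = 0.000000
  tau = 0.500000: gamma = (0.000000, -0.125000), gamma' = (-1.000000, -0.750000); Gamma_sss = 0.000000, Gamma_sst = 0.000000, Gamma_stt = 0.000000, Gamma_tss = 0.000000, Gamma_tst = 0.000000, Gamma_ttt = 0.000000
  tau = 0.625000: gamma = (-0.125000, -0.218750), gamma' = (-1.000000, -0.750000); Gamma_sss = 0.000000, Gamma_sst = 0.000000, Gamma_stt = 0.000000, Gamma_tss = 0.000000, Gamma_tst = 0.000000, Gamma_ttt = 0.000000
  tau = 0.750000: gamma = (-0.250000, -0.312500), gamma' = (-1.000000, -0.750000); Gamma_sss = 0.000000, Gamma_sst = 0.000000, Gamma_stt = 0.000000, Gamma_tss = 0.000000, Gamma_tst = 0.000000, Gamma_ttt = 0.000000
  tau = 0.875000: gamma = (-0.375000, -0.406250), gamma' = (-1.000000, -0.750000); Gamma_sss = 0.000000, Gamma_sst = 0.000000, Gamma_stt = 0.000000, Gamma_tss = 0.000000, Gamma_tst = 0.000000, Gamma_ttt = 0.000000
  tau = 1.000000: gamma = (-0.500000, -0.500000), gamma' = (-1.000000, -0.750000); Gamma_sss = 0.000000, Gamma_sst = 0.000000, Gamma_stt = 0.000000, Gamma_tss = 0.000000, Gamma_tst = 0.000000, Gamma_ttt = 0.000000
step 0: V^s = 1.5000, V^t = 2.0000
step 1: k1 = (0.000000, 0.000000), k2 = (0.000000, 0.000000), k3 = (0.000000, 0.000000), k4 = (0.000000, 0.000000); V <- V + (h/6)(k1 + 2k2 + 2k3 + k4): V^s = 1.5000, V^t = 2.0000
step 2: k1 = (0.000000, 0.000000), k2 = (0.000000, 0.000000), k3 = (0.000000, 0.000000), k4 = (0.000000, 0.000000); V <- V + (h/6)(k1 + 2k2 + 2k3 + k4): V^s = 1.5000, V^t = 2.0000
step 3: k1 = (0.000000, 0.000000), k2 = (0.000000, 0.000000), k3 = (0.000000, 0.000000), k4 = (0.000000, 0.000000); V <- V + (h/6)(k1 + 2k2 + 2k3 + k4): V^s = 1.5000, V^t = 2.0000
step 4: k1 = (0.000000, 0.000000), k2 = (0.000000, 0.000000), k3 = (0.000000, 0.000000), k4 = (0.000000, 0.000000); V <- V + (h/6)(k1 + 2k2 + 2k3 + k4): V^s = 1.5000, V^t = 2.0000


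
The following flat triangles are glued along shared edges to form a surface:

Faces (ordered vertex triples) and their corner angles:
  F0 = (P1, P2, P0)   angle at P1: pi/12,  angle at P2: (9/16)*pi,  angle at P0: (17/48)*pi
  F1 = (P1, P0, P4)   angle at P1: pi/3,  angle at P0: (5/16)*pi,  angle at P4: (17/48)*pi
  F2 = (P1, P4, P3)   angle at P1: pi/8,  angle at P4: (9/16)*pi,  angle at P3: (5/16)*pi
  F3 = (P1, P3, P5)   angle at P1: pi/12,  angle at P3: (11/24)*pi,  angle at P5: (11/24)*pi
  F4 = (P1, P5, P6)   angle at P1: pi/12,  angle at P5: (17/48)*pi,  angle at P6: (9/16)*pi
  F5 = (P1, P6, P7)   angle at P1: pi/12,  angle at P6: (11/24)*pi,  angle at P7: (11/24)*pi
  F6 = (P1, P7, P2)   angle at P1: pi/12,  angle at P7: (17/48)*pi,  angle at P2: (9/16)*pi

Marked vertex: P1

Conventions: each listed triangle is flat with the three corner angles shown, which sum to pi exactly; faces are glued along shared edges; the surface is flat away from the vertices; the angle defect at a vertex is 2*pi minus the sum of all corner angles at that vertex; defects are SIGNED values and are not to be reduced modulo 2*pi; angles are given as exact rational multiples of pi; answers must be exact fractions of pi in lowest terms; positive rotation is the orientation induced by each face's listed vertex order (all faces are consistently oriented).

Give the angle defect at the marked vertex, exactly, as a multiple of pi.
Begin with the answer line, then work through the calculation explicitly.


Answer: defect(P1) = (9/8)*pi

Sum of corner angles at P1: (7/8)*pi
defect = 2*pi - (7/8)*pi


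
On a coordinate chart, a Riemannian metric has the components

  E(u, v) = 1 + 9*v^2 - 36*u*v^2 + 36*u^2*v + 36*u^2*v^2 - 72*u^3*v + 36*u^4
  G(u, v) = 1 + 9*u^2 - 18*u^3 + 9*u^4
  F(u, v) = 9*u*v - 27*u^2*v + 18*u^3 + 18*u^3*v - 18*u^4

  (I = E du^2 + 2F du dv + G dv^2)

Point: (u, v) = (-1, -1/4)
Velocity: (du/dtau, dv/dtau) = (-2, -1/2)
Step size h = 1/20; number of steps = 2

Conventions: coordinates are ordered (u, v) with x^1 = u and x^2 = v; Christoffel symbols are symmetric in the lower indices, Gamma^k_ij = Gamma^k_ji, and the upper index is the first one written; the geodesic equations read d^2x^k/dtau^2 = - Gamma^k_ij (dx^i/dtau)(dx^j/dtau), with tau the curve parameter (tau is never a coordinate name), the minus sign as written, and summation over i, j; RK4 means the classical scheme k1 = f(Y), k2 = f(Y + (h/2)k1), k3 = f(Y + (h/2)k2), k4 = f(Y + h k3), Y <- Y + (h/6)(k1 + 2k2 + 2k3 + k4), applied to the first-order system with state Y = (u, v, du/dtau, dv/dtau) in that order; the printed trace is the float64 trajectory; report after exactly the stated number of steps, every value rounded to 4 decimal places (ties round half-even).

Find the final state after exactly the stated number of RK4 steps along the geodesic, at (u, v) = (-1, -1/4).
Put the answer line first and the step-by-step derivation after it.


Answer: u = -1.1927, v = -0.3112, du/dtau = -1.8676, dv/dtau = -0.7020

f(Y) = (du/dtau, dv/dtau, -Gamma^u_ij Y'^i Y'^j, -Gamma^v_ij Y'^i Y'^j) with the Gammas evaluated at the stage position; h = 0.050000; intermediate values shown to 6 dp
step 0: u = -1.0000, v = -0.2500, du/dtau = -2.0000, dv/dtau = -0.5000
step 1:
  k1: at (u, v) = (-1.000000, -0.250000), (du/dtau, dv/dtau) = (-2.000000, -0.500000); Gamma_uuu = -0.771114, Gamma_uuv = 0.660955, Gamma_uvv = 0.000000, Gamma_vuu = 1.233782, Gamma_vuv = -1.057528, Gamma_vvv = 0.000000; k1 = (-2.000000, -0.500000, 1.762546, -2.820073)
  k2: at (u, v) = (-1.050000, -0.262500), (du/dtau, dv/dtau) = (-1.955936, -0.570502); Gamma_uuu = -0.765402, Gamma_uuv = 0.645645, Gamma_uvv = 0.000000, Gamma_vuu = 1.184207, Gamma_vuv = -0.998923, Gamma_vvv = 0.000000; k2 = (-1.955936, -0.570502, 1.487283, -2.301079)
  k3: at (u, v) = (-1.048898, -0.264263), (du/dtau, dv/dtau) = (-1.962818, -0.557527); Gamma_uuu = -0.763221, Gamma_uuv = 0.644740, Gamma_uvv = 0.000000, Gamma_vuu = 1.187071, Gamma_vuv = -1.002792, Gamma_vvv = 0.000000; k3 = (-1.962818, -0.557527, 1.529320, -2.378617)
  k4: at (u, v) = (-1.098141, -0.277876), (du/dtau, dv/dtau) = (-1.923534, -0.618931); Gamma_uuu = -0.755167, Gamma_uuv = 0.629097, Gamma_uvv = 0.000000, Gamma_vuu = 1.141955, Gamma_vuv = -0.951313, Gamma_vvv = 0.000000; k4 = (-1.923534, -0.618931, 1.296182, -1.960071)
  Y <- Y + (h/6)(k1 + 2k2 + 2k3 + k4): u = -1.0980, v = -0.2781, du/dtau = -1.9242, dv/dtau = -0.6178
step 2:
  k1: at (u, v) = (-1.098009, -0.278125), (du/dtau, dv/dtau) = (-1.924234, -0.617829); Gamma_uuu = -0.754897, Gamma_uuv = 0.628988, Gamma_uvv = 0.000000, Gamma_vuu = 1.142313, Gamma_vuv = -0.951787, Gamma_vvv = 0.000000; k1 = (-1.924234, -0.617829, 1.299595, -1.966552)
  k2: at (u, v) = (-1.146115, -0.293571), (du/dtau, dv/dtau) = (-1.891744, -0.666993); Gamma_uuu = -0.744274, Gamma_uuv = 0.612992, Gamma_uvv = 0.000000, Gamma_vuu = 1.102388, Gamma_vuv = -0.907937, Gamma_vvv = 0.000000; k2 = (-1.891744, -0.666993, 1.116609, -1.653875)
  k3: at (u, v) = (-1.145302, -0.294800), (du/dtau, dv/dtau) = (-1.896319, -0.659176); Gamma_uuu = -0.743057, Gamma_uuv = 0.612562, Gamma_uvv = 0.000000, Gamma_vuu = 1.104236, Gamma_vuv = -0.910310, Gamma_vvv = 0.000000; k3 = (-1.896319, -0.659176, 1.140637, -1.695068)
  k4: at (u, v) = (-1.192825, -0.311084), (du/dtau, dv/dtau) = (-1.867202, -0.702583); Gamma_uuu = -0.731591, Gamma_uuv = 0.596971, Gamma_uvv = 0.000000, Gamma_vuu = 1.067590, Gamma_vuv = -0.871142, Gamma_vvv = 0.000000; k4 = (-1.867202, -0.702583, 0.984362, -1.436450)
  Y <- Y + (h/6)(k1 + 2k2 + 2k3 + k4): u = -1.1927, v = -0.3112, du/dtau = -1.8676, dv/dtau = -0.7020


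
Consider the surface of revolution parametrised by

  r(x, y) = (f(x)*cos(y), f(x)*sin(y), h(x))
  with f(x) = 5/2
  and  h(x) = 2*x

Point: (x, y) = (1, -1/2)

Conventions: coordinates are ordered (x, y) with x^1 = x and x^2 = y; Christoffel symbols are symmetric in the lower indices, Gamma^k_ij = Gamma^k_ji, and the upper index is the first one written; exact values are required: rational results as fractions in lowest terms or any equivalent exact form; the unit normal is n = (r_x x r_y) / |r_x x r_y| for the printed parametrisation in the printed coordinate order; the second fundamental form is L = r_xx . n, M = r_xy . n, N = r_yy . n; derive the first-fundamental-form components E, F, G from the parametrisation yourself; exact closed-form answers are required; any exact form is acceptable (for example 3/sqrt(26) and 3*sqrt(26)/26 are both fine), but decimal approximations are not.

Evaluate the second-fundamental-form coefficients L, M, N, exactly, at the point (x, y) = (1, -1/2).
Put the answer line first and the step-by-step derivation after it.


Answer: L = 0, M = 0, N = 5/2

f = 5/2, f' = 0, f'' = 0, h' = 2, h'' = 0
E = 4, F = 0, G = 25/4; answer radicand W^2 = 4
unnormalised second-form numerators: l = 0, m = 0, n = 5; L = l/sqrt(4), and similarly M = m/sqrt(W^2), N = n/sqrt(W^2)


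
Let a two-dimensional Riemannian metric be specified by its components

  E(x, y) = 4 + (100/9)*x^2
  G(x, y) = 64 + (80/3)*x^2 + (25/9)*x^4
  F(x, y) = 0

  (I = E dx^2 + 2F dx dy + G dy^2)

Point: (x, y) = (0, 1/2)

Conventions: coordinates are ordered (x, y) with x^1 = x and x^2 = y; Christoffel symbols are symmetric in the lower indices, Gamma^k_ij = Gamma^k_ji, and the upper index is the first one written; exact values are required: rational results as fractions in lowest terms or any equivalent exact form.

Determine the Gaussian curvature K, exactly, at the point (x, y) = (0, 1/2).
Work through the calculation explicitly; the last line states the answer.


E = 4, F = 0, G = 64, EG - F^2 = 256 at the point
E_x = 0, E_y = 0, F_x = 0, F_y = 0, G_x = 0, G_y = 0
E_yy = 0, F_xy = 0, G_xx = 160/3
Apply the Brioschi formula K = (det M1 - det M2)/(EG - F^2)^2 over the derivative matrices of E, F, G.
M1 = [[-E_yy/2 + F_xy - G_xx/2, E_x/2, F_x - E_y/2], [F_y - G_x/2, E, F], [G_y/2, F, G]] = [[-80/3, 0, 0], [0, 4, 0], [0, 0, 64]]; det M1 = -20480/3
M2 = [[0, E_y/2, G_x/2], [E_y/2, E, F], [G_x/2, F, G]] = [[0, 0, 0], [0, 4, 0], [0, 0, 64]]; det M2 = 0
det M1 - det M2 = -20480/3; K = -20480/3 / (256)^2 = -5/48

Answer: K = -5/48


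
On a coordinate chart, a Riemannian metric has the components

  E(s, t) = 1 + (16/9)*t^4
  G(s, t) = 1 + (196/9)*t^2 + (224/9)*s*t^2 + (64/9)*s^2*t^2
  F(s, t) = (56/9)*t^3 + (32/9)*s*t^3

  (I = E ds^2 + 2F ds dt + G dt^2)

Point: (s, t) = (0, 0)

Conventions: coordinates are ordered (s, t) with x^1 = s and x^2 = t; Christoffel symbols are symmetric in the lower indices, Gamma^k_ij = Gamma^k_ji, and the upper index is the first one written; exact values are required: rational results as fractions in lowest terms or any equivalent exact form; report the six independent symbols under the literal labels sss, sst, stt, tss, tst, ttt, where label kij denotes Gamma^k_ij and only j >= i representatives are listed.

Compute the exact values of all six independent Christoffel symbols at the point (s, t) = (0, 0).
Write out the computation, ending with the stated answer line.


E = 1, F = 0, G = 1 at the point
E_s = 0, E_t = 0, F_s = 0, F_t = 0, G_s = 0, G_t = 0
EG - F^2 = 1;  g^inv = (1) * [[1, 0], [0, 1]]
first-kind symbols [ij,l] = (1/2)(d_i g_jl + d_j g_il - d_l g_ij): [ss,s] = E_s/2 = 0, [ss,t] = F_s - E_t/2 = 0, [st,s] = E_t/2 = 0, [st,t] = G_s/2 = 0, [tt,s] = F_t - G_s/2 = 0, [tt,t] = G_t/2 = 0
Gamma^s_ij = (G*[ij,s] - F*[ij,t])/(EG - F^2), Gamma^t_ij = (E*[ij,t] - F*[ij,s])/(EG - F^2)

Answer: Gamma_sss = 0, Gamma_sst = 0, Gamma_stt = 0, Gamma_tss = 0, Gamma_tst = 0, Gamma_ttt = 0


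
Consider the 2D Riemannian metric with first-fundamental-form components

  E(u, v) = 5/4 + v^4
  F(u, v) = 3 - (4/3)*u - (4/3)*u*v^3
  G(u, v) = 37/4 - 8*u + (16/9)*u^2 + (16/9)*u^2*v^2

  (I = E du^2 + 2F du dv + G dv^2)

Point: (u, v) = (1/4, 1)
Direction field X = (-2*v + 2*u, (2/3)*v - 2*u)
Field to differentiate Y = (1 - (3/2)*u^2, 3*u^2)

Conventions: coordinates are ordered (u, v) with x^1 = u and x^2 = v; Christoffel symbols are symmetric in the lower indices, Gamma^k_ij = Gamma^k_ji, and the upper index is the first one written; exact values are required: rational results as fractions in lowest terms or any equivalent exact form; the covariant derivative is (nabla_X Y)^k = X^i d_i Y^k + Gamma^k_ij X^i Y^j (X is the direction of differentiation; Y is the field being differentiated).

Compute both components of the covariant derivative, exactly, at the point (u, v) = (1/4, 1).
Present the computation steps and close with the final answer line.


E = 9/4, F = 7/3, G = 269/36 at the point
E_u = 0, E_v = 4, F_u = -8/3, F_v = -1, G_u = -56/9, G_v = 2/9
EG - F^2 = 1637/144;  g^inv = (144/1637) * [[269/36, -7/3], [-7/3, 9/4]]
first-kind symbols [ij,l] = (1/2)(d_i g_jl + d_j g_il - d_l g_ij): [uu,u] = E_u/2 = 0, [uu,v] = F_u - E_v/2 = -14/3, [uv,u] = E_v/2 = 2, [uv,v] = G_u/2 = -28/9, [vv,u] = F_v - G_u/2 = 19/9, [vv,v] = G_v/2 = 1/9
Gamma^u_ij = (G*[ij,u] - F*[ij,v])/(EG - F^2), Gamma^v_ij = (E*[ij,v] - F*[ij,u])/(EG - F^2)
Gamma_uuu = 1568/1637, Gamma_uuv = 9592/4911, Gamma_uvv = 20108/14733, Gamma_vuu = -1512/1637, Gamma_vuv = -1680/1637, Gamma_vvv = -2020/4911
X = (-3/2, 1/6), Y = (29/32, 3/16) at the point

Answer: (nabla_X Y)^u = -5091/13096, (nabla_X Y)^v = -8581/9822


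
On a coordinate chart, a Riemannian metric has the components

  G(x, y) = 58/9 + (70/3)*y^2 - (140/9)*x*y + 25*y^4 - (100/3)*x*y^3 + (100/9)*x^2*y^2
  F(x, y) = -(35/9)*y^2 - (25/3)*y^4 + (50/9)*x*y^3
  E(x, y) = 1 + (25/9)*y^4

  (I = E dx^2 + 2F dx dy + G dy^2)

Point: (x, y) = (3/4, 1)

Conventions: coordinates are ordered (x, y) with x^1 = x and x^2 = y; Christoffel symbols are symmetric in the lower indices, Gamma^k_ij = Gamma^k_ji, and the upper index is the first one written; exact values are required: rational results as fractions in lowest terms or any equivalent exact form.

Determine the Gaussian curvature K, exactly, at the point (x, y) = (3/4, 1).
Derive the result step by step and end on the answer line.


E = 34/9, F = -145/18, G = 877/36, EG - F^2 = 977/36 at the point
E_x = 0, E_y = 100/9, F_x = 50/9, F_y = -515/18, G_x = -290/9, G_y = 145/2
E_yy = 100/3, F_xy = 50/3, G_xx = 200/9
Brioschi: K = (det M1 - det M2) / (EG - F^2)^2 with the standard first/second-derivative matrices M1, M2.
M1 = [[-E_yy/2 + F_xy - G_xx/2, E_x/2, F_x - E_y/2], [F_y - G_x/2, E, F], [G_y/2, F, G]] = [[-100/9, 0, 0], [-25/2, 34/9, -145/18], [145/4, -145/18, 877/36]]; det M1 = -24425/81
M2 = [[0, E_y/2, G_x/2], [E_y/2, E, F], [G_x/2, F, G]] = [[0, 50/9, -145/9], [50/9, 34/9, -145/18], [-145/9, -145/18, 877/36]]; det M2 = -23525/81
det M1 - det M2 = -100/9; K = -100/9 / (977/36)^2 = -14400/954529

Answer: K = -14400/954529
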